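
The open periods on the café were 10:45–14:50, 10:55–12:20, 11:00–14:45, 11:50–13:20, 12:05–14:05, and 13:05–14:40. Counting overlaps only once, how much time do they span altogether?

Merged: 10:45–14:50.
Length: 4 h 5 min.

4 h 5 min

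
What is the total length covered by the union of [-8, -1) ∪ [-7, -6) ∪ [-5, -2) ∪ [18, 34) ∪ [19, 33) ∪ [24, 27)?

23

Merged: [-8, -1), [18, 34).
Lengths: 7 + 16 = 23.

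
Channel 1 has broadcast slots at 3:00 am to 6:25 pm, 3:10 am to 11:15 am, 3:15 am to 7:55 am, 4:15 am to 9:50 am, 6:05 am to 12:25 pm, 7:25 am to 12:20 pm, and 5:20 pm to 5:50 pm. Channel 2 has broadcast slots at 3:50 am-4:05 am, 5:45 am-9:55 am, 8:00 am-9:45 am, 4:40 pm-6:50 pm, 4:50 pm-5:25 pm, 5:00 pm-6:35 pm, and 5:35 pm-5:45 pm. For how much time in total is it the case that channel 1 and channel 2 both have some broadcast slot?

6 h 10 min

First set merges to 3:00 am–6:25 pm.
Second set merges to 3:50 am–4:05 am, 5:45 am–9:55 am, 4:40 pm–6:50 pm.
A ∩ B = 3:50 am–4:05 am, 5:45 am–9:55 am, 4:40 pm–6:25 pm.
Total: 15 min + 4 h 10 min + 1 h 45 min = 6 h 10 min.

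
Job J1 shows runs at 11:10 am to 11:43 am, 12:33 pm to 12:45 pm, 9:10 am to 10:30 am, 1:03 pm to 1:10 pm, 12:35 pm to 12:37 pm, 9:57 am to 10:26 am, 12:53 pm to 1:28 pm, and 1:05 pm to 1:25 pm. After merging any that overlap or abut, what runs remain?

Sort by start: 9:10 am-10:30 am, 9:57 am-10:26 am, 11:10 am-11:43 am, 12:33 pm-12:45 pm, 12:35 pm-12:37 pm, 12:53 pm-1:28 pm, 1:03 pm-1:10 pm, 1:05 pm-1:25 pm.
9:57 am-10:26 am overlaps/touches 9:10 am-10:30 am → extend to 9:10 am-10:30 am.
11:10 am-11:43 am is disjoint → start new block.
12:33 pm-12:45 pm is disjoint → start new block.
12:35 pm-12:37 pm overlaps/touches 12:33 pm-12:45 pm → extend to 12:33 pm-12:45 pm.
12:53 pm-1:28 pm is disjoint → start new block.
1:03 pm-1:10 pm overlaps/touches 12:53 pm-1:28 pm → extend to 12:53 pm-1:28 pm.
1:05 pm-1:25 pm overlaps/touches 12:53 pm-1:28 pm → extend to 12:53 pm-1:28 pm.

9:10 am-10:30 am, 11:10 am-11:43 am, 12:33 pm-12:45 pm, 12:53 pm-1:28 pm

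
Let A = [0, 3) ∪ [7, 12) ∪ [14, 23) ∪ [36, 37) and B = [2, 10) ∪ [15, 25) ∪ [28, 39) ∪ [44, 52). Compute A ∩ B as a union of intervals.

[2, 3) ∪ [7, 10) ∪ [15, 23) ∪ [36, 37)

[0, 3) meets the second set on [2, 3).
[7, 12) meets the second set on [7, 10).
[14, 23) meets the second set on [15, 23).
[36, 37) meets the second set on [36, 37).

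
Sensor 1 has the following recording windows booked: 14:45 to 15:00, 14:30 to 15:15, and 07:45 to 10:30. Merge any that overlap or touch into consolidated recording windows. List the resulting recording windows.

Sort by start: 07:45–10:30, 14:30–15:15, 14:45–15:00.
14:30–15:15 is disjoint → start new block.
14:45–15:00 overlaps/touches 14:30–15:15 → extend to 14:30–15:15.

07:45–10:30, 14:30–15:15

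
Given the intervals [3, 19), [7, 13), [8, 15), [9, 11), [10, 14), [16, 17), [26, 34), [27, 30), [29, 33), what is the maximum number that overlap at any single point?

Walk the sorted start/end points keeping a running depth.
The depth first hits 5 at 10.

5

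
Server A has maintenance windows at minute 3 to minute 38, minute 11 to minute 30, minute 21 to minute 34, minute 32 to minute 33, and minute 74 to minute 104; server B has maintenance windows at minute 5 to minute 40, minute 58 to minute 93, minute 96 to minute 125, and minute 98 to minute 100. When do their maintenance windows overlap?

minute 5 to minute 38, minute 74 to minute 93, minute 96 to minute 104

Merge the first list: minute 3 to minute 38, minute 74 to minute 104.
Merge the second list: minute 5 to minute 40, minute 58 to minute 93, minute 96 to minute 125.
minute 3 to minute 38 meets the second set on minute 5 to minute 38.
minute 74 to minute 104 meets the second set on minute 74 to minute 93, minute 96 to minute 104.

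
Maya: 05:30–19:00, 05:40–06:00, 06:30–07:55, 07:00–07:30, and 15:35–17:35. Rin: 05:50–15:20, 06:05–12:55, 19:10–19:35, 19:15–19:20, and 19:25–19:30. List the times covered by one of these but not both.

05:30–05:50, 15:20–19:00, 19:10–19:35

First set merges to 05:30–19:00.
Second set merges to 05:50–15:20, 19:10–19:35.
A \ B = 05:30–05:50, 15:20–19:00.
B \ A = 19:10–19:35.
Union of the two gives the symmetric difference.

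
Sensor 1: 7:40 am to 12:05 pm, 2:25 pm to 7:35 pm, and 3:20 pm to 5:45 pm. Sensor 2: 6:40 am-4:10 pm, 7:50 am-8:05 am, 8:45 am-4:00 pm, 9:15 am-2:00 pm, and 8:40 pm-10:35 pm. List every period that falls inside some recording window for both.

Merge the first list: 7:40 am-12:05 pm, 2:25 pm-7:35 pm.
Merge the second list: 6:40 am-4:10 pm, 8:40 pm-10:35 pm.
7:40 am-12:05 pm overlaps B on 7:40 am-12:05 pm.
2:25 pm-7:35 pm overlaps B on 2:25 pm-4:10 pm.

7:40 am-12:05 pm, 2:25 pm-4:10 pm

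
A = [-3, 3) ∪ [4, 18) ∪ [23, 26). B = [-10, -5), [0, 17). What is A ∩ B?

[0, 3) ∪ [4, 17)

[-3, 3) overlaps B on [0, 3).
[4, 18) overlaps B on [4, 17).
[23, 26) falls entirely outside B.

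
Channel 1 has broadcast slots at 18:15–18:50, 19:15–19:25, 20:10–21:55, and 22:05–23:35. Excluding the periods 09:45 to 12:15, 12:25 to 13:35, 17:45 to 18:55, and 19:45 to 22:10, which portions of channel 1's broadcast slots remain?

18:15-18:50: fully covered by B → removed.
19:15-19:25: no B overlap → unchanged.
20:10-21:55: fully covered by B → removed.
22:05-23:35 minus B → 22:10-23:35.

19:15-19:25, 22:10-23:35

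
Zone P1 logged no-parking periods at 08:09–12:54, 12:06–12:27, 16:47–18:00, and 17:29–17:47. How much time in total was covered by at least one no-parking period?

Merged: 08:09–12:54, 16:47–18:00.
Lengths: 4 h 45 min + 1 h 13 min = 5 h 58 min.

5 h 58 min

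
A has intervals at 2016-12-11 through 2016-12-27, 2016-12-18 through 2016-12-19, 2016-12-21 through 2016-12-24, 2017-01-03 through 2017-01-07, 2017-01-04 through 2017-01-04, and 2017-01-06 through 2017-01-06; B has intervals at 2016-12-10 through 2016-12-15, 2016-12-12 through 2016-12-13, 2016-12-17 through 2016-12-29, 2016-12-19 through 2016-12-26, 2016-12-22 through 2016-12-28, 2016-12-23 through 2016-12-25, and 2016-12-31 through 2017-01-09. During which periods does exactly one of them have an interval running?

2016-12-10 through 2016-12-10, 2016-12-16 through 2016-12-16, 2016-12-28 through 2016-12-29, 2016-12-31 through 2017-01-02, 2017-01-08 through 2017-01-09

A, merged: 2016-12-11 through 2016-12-27, 2017-01-03 through 2017-01-07.
B, merged: 2016-12-10 through 2016-12-15, 2016-12-17 through 2016-12-29, 2016-12-31 through 2017-01-09.
A \ B = 2016-12-16 through 2016-12-16.
B \ A = 2016-12-10 through 2016-12-10, 2016-12-28 through 2016-12-29, 2016-12-31 through 2017-01-02, 2017-01-08 through 2017-01-09.
Union of the two gives the symmetric difference.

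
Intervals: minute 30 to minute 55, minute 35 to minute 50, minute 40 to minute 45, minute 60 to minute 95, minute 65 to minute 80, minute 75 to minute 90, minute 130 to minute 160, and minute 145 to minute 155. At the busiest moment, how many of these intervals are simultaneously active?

At minute 40, 3 of the intervals are simultaneously active.
No point has more.

3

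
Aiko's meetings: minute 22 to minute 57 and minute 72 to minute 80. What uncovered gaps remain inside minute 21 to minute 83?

minute 21 to minute 22, minute 57 to minute 72, minute 80 to minute 83

After merging, the occupied span is minute 22 to minute 57, minute 72 to minute 80.
Gaps within minute 21 to minute 83: minute 21 to minute 22, minute 57 to minute 72, minute 80 to minute 83.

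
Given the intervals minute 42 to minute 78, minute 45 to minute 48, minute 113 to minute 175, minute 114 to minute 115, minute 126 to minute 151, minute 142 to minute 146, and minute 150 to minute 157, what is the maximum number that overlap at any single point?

3

Walk the sorted start/end points keeping a running depth.
The depth first hits 3 at minute 142.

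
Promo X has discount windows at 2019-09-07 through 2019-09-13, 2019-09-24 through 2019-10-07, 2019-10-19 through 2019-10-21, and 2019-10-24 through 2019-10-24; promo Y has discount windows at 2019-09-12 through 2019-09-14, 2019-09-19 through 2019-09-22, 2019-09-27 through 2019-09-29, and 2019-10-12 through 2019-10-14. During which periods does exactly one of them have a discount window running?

A but not B: 2019-09-07 through 2019-09-11, 2019-09-24 through 2019-09-26, 2019-09-30 through 2019-10-07, 2019-10-19 through 2019-10-21, 2019-10-24 through 2019-10-24.
B but not A: 2019-09-14 through 2019-09-14, 2019-09-19 through 2019-09-22, 2019-10-12 through 2019-10-14.
Combining gives A △ B.

2019-09-07 through 2019-09-11, 2019-09-14 through 2019-09-14, 2019-09-19 through 2019-09-22, 2019-09-24 through 2019-09-26, 2019-09-30 through 2019-10-07, 2019-10-12 through 2019-10-14, 2019-10-19 through 2019-10-21, 2019-10-24 through 2019-10-24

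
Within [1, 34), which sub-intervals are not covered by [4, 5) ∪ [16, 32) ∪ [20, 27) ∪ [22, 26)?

[1, 4) ∪ [5, 16) ∪ [32, 34)

The merged coverage is [4, 5), [16, 32).
Uncovered inside [1, 34): [1, 4), [5, 16), [32, 34).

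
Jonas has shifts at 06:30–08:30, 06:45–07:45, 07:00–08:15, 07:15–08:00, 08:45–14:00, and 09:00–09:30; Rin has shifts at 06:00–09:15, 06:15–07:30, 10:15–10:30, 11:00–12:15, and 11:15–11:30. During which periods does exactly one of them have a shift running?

First set merges to 06:30-08:30, 08:45-14:00.
Second set merges to 06:00-09:15, 10:15-10:30, 11:00-12:15.
A \ B = 09:15-10:15, 10:30-11:00, 12:15-14:00.
B \ A = 06:00-06:30, 08:30-08:45.
Union of the two gives the symmetric difference.

06:00-06:30, 08:30-08:45, 09:15-10:15, 10:30-11:00, 12:15-14:00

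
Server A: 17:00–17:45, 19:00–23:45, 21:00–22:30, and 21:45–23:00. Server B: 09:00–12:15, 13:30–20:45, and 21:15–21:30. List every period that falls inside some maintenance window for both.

First set merges to 17:00–17:45, 19:00–23:45.
17:00–17:45 overlaps B on 17:00–17:45.
19:00–23:45 overlaps B on 19:00–20:45, 21:15–21:30.

17:00–17:45, 19:00–20:45, 21:15–21:30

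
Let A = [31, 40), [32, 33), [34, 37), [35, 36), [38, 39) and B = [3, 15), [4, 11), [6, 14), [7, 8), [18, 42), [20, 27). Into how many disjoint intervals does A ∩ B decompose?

First set merges to [31, 40).
Second set merges to [3, 15), [18, 42).
A ∩ B = [31, 40).
That is 1 disjoint piece.

1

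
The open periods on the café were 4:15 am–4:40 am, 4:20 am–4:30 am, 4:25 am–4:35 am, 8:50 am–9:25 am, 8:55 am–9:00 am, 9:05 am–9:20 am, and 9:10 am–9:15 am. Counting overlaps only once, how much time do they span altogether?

1 h

Merged: 4:15 am-4:40 am, 8:50 am-9:25 am.
Lengths: 25 min + 35 min = 1 h.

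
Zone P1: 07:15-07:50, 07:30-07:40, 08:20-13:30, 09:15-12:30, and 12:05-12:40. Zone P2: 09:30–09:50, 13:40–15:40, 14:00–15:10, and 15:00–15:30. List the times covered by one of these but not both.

A, merged: 07:15–07:50, 08:20–13:30.
B, merged: 09:30–09:50, 13:40–15:40.
A but not B: 07:15–07:50, 08:20–09:30, 09:50–13:30.
B but not A: 13:40–15:40.
Combining gives A △ B.

07:15–07:50, 08:20–09:30, 09:50–13:30, 13:40–15:40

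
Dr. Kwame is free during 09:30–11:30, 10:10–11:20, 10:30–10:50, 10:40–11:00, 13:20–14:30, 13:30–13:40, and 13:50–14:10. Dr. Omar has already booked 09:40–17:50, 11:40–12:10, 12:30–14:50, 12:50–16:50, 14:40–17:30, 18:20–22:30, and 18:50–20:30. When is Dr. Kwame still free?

09:30–09:40

Merge the first list: 09:30–11:30, 13:20–14:30.
Merge the second list: 09:40–17:50, 18:20–22:30.
09:30–11:30 minus B → 09:30–09:40.
13:20–14:30: fully covered by B → removed.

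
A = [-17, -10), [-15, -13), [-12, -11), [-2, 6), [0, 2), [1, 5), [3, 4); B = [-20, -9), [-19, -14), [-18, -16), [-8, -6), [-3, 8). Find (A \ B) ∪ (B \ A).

[-20, -17) ∪ [-10, -9) ∪ [-8, -6) ∪ [-3, -2) ∪ [6, 8)

A, merged: [-17, -10), [-2, 6).
B, merged: [-20, -9), [-8, -6), [-3, 8).
Only in the first: none.
Only in the second: [-20, -17), [-10, -9), [-8, -6), [-3, -2), [6, 8).
Together these are the periods covered by exactly one.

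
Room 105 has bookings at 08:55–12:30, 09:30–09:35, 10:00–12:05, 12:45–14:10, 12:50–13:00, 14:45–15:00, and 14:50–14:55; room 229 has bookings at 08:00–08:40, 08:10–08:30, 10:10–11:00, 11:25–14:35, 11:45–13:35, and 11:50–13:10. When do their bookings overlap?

First set merges to 08:55-12:30, 12:45-14:10, 14:45-15:00.
Second set merges to 08:00-08:40, 10:10-11:00, 11:25-14:35.
08:55-12:30 overlaps B on 10:10-11:00, 11:25-12:30.
12:45-14:10 overlaps B on 12:45-14:10.
14:45-15:00 falls entirely outside B.

10:10-11:00, 11:25-12:30, 12:45-14:10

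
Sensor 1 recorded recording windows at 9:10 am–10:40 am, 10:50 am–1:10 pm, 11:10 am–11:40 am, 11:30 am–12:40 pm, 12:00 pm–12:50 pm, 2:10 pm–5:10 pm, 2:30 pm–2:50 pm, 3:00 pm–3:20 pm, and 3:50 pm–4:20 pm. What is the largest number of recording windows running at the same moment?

3

At 11:30 am, 3 of the intervals are simultaneously active.
No point has more.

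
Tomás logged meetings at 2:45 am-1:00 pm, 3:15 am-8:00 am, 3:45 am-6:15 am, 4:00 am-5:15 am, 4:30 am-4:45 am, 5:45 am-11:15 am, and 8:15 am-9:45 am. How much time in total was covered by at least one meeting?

Merged: 2:45 am–1:00 pm.
Length: 10 h 15 min.

10 h 15 min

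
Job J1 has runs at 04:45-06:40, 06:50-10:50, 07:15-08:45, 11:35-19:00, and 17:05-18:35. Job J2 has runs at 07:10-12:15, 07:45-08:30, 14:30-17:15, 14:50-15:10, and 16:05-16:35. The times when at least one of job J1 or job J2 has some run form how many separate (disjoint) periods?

A, merged: 04:45-06:40, 06:50-10:50, 11:35-19:00.
B, merged: 07:10-12:15, 14:30-17:15.
A ∪ B = 04:45-06:40, 06:50-19:00.
That is 2 disjoint pieces.

2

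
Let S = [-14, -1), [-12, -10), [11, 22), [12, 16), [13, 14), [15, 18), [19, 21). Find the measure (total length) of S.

Merged: [-14, -1), [11, 22).
Lengths: 13 + 11 = 24.

24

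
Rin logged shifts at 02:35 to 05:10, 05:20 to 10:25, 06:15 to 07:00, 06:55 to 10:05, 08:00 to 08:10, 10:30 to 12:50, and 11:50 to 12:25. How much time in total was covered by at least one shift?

10 h

Merged: 02:35-05:10, 05:20-10:25, 10:30-12:50.
Lengths: 2 h 35 min + 5 h 5 min + 2 h 20 min = 10 h.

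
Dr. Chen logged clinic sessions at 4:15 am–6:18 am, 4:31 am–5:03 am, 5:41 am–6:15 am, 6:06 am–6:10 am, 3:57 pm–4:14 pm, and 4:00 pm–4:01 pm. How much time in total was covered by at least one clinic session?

2 h 20 min

Merged: 4:15 am–6:18 am, 3:57 pm–4:14 pm.
Lengths: 2 h 3 min + 17 min = 2 h 20 min.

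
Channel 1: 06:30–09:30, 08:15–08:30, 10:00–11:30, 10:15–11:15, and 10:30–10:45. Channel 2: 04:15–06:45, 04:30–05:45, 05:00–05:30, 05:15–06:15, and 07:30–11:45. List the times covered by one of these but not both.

First set merges to 06:30–09:30, 10:00–11:30.
Second set merges to 04:15–06:45, 07:30–11:45.
A \ B = 06:45–07:30.
B \ A = 04:15–06:30, 09:30–10:00, 11:30–11:45.
Union of the two gives the symmetric difference.

04:15–06:30, 06:45–07:30, 09:30–10:00, 11:30–11:45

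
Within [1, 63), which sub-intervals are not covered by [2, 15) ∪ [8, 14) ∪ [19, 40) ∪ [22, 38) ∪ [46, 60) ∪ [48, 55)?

[1, 2) ∪ [15, 19) ∪ [40, 46) ∪ [60, 63)

After merging, the occupied span is [2, 15), [19, 40), [46, 60).
Uncovered inside [1, 63): [1, 2), [15, 19), [40, 46), [60, 63).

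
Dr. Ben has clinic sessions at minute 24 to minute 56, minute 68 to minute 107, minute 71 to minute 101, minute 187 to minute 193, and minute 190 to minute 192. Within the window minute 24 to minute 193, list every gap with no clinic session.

The merged coverage is minute 24 to minute 56, minute 68 to minute 107, minute 187 to minute 193.
Complement within minute 24 to minute 193: minute 56 to minute 68, minute 107 to minute 187.

minute 56 to minute 68, minute 107 to minute 187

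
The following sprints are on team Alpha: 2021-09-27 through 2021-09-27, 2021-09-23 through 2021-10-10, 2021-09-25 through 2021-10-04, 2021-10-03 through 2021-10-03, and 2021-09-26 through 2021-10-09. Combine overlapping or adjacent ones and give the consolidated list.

Sort by start: 2021-09-23 through 2021-10-10, 2021-09-25 through 2021-10-04, 2021-09-26 through 2021-10-09, 2021-09-27 through 2021-09-27, 2021-10-03 through 2021-10-03.
2021-09-25 through 2021-10-04 overlaps/touches 2021-09-23 through 2021-10-10 → extend to 2021-09-23 through 2021-10-10.
2021-09-26 through 2021-10-09 overlaps/touches 2021-09-23 through 2021-10-10 → extend to 2021-09-23 through 2021-10-10.
2021-09-27 through 2021-09-27 overlaps/touches 2021-09-23 through 2021-10-10 → extend to 2021-09-23 through 2021-10-10.
2021-10-03 through 2021-10-03 overlaps/touches 2021-09-23 through 2021-10-10 → extend to 2021-09-23 through 2021-10-10.

2021-09-23 through 2021-10-10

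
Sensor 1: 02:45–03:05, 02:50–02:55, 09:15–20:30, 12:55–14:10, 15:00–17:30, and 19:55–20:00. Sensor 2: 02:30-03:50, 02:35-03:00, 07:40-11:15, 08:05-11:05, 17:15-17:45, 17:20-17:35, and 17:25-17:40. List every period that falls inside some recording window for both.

First set merges to 02:45-03:05, 09:15-20:30.
Second set merges to 02:30-03:50, 07:40-11:15, 17:15-17:45.
02:45-03:05 meets the second set on 02:45-03:05.
09:15-20:30 meets the second set on 09:15-11:15, 17:15-17:45.

02:45-03:05, 09:15-11:15, 17:15-17:45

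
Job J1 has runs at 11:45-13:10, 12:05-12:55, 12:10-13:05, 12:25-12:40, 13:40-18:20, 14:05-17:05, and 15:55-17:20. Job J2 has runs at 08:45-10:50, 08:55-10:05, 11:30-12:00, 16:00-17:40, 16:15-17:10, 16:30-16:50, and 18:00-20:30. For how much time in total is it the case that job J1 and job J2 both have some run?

2 h 15 min

A, merged: 11:45-13:10, 13:40-18:20.
B, merged: 08:45-10:50, 11:30-12:00, 16:00-17:40, 18:00-20:30.
A ∩ B = 11:45-12:00, 16:00-17:40, 18:00-18:20.
Total: 15 min + 1 h 40 min + 20 min = 2 h 15 min.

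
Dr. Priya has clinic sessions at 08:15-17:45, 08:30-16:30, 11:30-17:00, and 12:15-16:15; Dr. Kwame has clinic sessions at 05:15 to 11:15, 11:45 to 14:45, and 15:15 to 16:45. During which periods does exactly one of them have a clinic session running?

A, merged: 08:15–17:45.
A \ B = 11:15–11:45, 14:45–15:15, 16:45–17:45.
B \ A = 05:15–08:15.
Union of the two gives the symmetric difference.

05:15–08:15, 11:15–11:45, 14:45–15:15, 16:45–17:45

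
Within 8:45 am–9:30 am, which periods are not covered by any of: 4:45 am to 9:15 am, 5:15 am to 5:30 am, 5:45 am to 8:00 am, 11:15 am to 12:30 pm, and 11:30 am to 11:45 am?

9:15 am-9:30 am

The merged coverage is 4:45 am-9:15 am, 11:15 am-12:30 pm.
Uncovered inside 8:45 am-9:30 am: 9:15 am-9:30 am.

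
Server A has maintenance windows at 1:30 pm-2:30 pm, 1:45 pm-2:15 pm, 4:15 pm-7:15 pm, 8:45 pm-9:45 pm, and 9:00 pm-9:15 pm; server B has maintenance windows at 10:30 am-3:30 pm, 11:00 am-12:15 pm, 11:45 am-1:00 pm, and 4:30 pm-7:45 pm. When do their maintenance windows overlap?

1:30 pm–2:30 pm, 4:30 pm–7:15 pm

A, merged: 1:30 pm–2:30 pm, 4:15 pm–7:15 pm, 8:45 pm–9:45 pm.
B, merged: 10:30 am–3:30 pm, 4:30 pm–7:45 pm.
1:30 pm–2:30 pm overlaps B on 1:30 pm–2:30 pm.
4:15 pm–7:15 pm overlaps B on 4:30 pm–7:15 pm.
8:45 pm–9:45 pm falls entirely outside B.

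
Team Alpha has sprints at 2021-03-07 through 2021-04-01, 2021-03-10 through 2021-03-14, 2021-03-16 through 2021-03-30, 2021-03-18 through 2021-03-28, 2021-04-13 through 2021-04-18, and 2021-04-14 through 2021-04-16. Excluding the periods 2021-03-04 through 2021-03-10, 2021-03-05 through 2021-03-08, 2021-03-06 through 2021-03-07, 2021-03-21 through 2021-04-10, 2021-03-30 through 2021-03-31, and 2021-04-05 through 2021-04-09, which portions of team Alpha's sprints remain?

Merge the first list: 2021-03-07 through 2021-04-01, 2021-04-13 through 2021-04-18.
Merge the second list: 2021-03-04 through 2021-03-10, 2021-03-21 through 2021-04-10.
2021-03-07 through 2021-04-01 \ B = 2021-03-11 through 2021-03-20.
2021-04-13 through 2021-04-18: nothing removed.

2021-03-11 through 2021-03-20, 2021-04-13 through 2021-04-18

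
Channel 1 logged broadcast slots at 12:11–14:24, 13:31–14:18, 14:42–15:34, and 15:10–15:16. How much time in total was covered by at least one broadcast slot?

Merged: 12:11–14:24, 14:42–15:34.
Lengths: 2 h 13 min + 52 min = 3 h 5 min.

3 h 5 min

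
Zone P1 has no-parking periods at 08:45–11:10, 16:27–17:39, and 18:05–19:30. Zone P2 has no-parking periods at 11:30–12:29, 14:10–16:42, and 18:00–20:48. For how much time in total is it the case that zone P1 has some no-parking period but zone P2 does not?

A \ B = 08:45–11:10, 16:42–17:39.
Total: 2 h 25 min + 57 min = 3 h 22 min.

3 h 22 min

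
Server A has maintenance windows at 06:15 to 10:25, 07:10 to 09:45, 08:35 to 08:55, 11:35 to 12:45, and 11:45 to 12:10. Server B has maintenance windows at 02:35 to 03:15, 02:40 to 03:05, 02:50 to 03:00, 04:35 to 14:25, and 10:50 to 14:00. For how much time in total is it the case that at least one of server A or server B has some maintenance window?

First set merges to 06:15–10:25, 11:35–12:45.
Second set merges to 02:35–03:15, 04:35–14:25.
A ∪ B = 02:35–03:15, 04:35–14:25.
Total: 40 min + 9 h 50 min = 10 h 30 min.

10 h 30 min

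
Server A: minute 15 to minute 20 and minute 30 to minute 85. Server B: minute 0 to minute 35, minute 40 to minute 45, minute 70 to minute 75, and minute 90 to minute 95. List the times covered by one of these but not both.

A \ B = minute 35 to minute 40, minute 45 to minute 70, minute 75 to minute 85.
B \ A = minute 0 to minute 15, minute 20 to minute 30, minute 90 to minute 95.
Union of the two gives the symmetric difference.

minute 0 to minute 15, minute 20 to minute 30, minute 35 to minute 40, minute 45 to minute 70, minute 75 to minute 85, minute 90 to minute 95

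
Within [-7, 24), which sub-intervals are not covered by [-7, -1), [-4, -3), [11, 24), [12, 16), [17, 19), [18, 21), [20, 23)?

After merging, the occupied span is [-7, -1), [11, 24).
Gaps within [-7, 24): [-1, 11).

[-1, 11)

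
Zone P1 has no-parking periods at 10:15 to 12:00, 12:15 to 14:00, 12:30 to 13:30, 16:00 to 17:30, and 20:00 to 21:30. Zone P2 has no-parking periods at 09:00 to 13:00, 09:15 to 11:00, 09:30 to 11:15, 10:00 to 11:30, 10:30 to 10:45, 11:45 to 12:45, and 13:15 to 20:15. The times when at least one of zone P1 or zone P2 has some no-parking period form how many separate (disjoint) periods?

Merge the first list: 10:15–12:00, 12:15–14:00, 16:00–17:30, 20:00–21:30.
Merge the second list: 09:00–13:00, 13:15–20:15.
A ∪ B = 09:00–21:30.
That is 1 disjoint piece.

1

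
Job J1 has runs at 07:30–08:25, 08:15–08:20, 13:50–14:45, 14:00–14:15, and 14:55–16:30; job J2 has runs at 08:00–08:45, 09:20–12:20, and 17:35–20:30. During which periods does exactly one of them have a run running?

07:30-08:00, 08:25-08:45, 09:20-12:20, 13:50-14:45, 14:55-16:30, 17:35-20:30

First set merges to 07:30-08:25, 13:50-14:45, 14:55-16:30.
Only in the first: 07:30-08:00, 13:50-14:45, 14:55-16:30.
Only in the second: 08:25-08:45, 09:20-12:20, 17:35-20:30.
Together these are the periods covered by exactly one.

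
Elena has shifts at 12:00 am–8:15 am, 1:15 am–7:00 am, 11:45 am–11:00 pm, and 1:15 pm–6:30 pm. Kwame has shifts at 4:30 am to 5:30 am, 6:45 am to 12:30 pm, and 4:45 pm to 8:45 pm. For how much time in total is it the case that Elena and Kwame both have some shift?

First set merges to 12:00 am–8:15 am, 11:45 am–11:00 pm.
A ∩ B = 4:30 am–5:30 am, 6:45 am–8:15 am, 11:45 am–12:30 pm, 4:45 pm–8:45 pm.
Total: 1 h + 1 h 30 min + 45 min + 4 h = 7 h 15 min.

7 h 15 min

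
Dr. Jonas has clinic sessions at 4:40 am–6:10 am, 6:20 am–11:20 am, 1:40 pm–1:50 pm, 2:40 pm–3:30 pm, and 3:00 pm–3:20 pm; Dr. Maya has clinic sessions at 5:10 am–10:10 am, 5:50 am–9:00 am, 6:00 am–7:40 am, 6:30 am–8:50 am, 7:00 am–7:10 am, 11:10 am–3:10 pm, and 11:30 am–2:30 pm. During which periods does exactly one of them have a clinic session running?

4:40 am–5:10 am, 6:10 am–6:20 am, 10:10 am–11:10 am, 11:20 am–1:40 pm, 1:50 pm–2:40 pm, 3:10 pm–3:30 pm

Merge the first list: 4:40 am–6:10 am, 6:20 am–11:20 am, 1:40 pm–1:50 pm, 2:40 pm–3:30 pm.
Merge the second list: 5:10 am–10:10 am, 11:10 am–3:10 pm.
Only in the first: 4:40 am–5:10 am, 10:10 am–11:10 am, 3:10 pm–3:30 pm.
Only in the second: 6:10 am–6:20 am, 11:20 am–1:40 pm, 1:50 pm–2:40 pm.
Together these are the periods covered by exactly one.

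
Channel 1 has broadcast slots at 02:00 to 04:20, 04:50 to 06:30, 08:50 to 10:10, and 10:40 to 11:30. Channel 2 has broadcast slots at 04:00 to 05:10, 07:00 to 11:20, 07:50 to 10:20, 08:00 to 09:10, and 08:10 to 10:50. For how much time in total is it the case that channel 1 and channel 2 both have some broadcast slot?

Second set merges to 04:00–05:10, 07:00–11:20.
A ∩ B = 04:00–04:20, 04:50–05:10, 08:50–10:10, 10:40–11:20.
Total: 20 min + 20 min + 1 h 20 min + 40 min = 2 h 40 min.

2 h 40 min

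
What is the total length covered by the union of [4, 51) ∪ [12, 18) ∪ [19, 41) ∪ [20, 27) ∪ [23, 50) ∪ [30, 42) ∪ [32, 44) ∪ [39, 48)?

47

Merged: [4, 51).
Length: 47.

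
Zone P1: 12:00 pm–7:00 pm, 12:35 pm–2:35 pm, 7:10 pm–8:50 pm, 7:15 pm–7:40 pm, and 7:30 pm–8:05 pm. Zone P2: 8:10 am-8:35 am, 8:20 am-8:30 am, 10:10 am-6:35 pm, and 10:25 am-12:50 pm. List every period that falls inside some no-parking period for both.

12:00 pm-6:35 pm

First set merges to 12:00 pm-7:00 pm, 7:10 pm-8:50 pm.
Second set merges to 8:10 am-8:35 am, 10:10 am-6:35 pm.
12:00 pm-7:00 pm meets the second set on 12:00 pm-6:35 pm.
7:10 pm-8:50 pm: no overlap with the second set.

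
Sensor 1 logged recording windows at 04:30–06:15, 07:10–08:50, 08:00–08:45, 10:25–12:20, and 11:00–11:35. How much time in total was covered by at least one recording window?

5 h 20 min

Merged: 04:30–06:15, 07:10–08:50, 10:25–12:20.
Lengths: 1 h 45 min + 1 h 40 min + 1 h 55 min = 5 h 20 min.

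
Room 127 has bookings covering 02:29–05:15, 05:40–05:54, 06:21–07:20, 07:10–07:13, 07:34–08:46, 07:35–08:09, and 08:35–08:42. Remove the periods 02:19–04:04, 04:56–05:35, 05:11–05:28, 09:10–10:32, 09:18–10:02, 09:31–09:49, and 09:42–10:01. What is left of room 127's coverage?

04:04–04:56, 05:40–05:54, 06:21–07:20, 07:34–08:46

A, merged: 02:29–05:15, 05:40–05:54, 06:21–07:20, 07:34–08:46.
B, merged: 02:19–04:04, 04:56–05:35, 09:10–10:32.
02:29–05:15 minus B → 04:04–04:56.
05:40–05:54: no B overlap → unchanged.
06:21–07:20: no B overlap → unchanged.
07:34–08:46: no B overlap → unchanged.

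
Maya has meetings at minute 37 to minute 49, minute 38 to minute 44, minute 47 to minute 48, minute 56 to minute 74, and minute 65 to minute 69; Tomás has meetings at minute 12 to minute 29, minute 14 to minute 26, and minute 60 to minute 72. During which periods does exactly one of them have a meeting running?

Merge the first list: minute 37 to minute 49, minute 56 to minute 74.
Merge the second list: minute 12 to minute 29, minute 60 to minute 72.
A \ B = minute 37 to minute 49, minute 56 to minute 60, minute 72 to minute 74.
B \ A = minute 12 to minute 29.
Union of the two gives the symmetric difference.

minute 12 to minute 29, minute 37 to minute 49, minute 56 to minute 60, minute 72 to minute 74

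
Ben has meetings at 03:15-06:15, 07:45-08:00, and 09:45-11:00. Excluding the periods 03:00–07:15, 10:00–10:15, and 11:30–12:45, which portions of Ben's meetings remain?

07:45-08:00, 09:45-10:00, 10:15-11:00

03:15-06:15: entirely removed.
07:45-08:00: nothing removed.
09:45-11:00 \ B = 09:45-10:00, 10:15-11:00.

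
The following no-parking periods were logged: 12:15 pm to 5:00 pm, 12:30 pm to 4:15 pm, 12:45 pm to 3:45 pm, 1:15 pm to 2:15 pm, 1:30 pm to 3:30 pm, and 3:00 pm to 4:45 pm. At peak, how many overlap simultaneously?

5

Walk the sorted start/end points keeping a running depth.
The depth first hits 5 at 1:30 pm.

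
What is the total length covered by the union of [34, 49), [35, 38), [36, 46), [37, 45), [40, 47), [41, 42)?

15

Merged: [34, 49).
Length: 15.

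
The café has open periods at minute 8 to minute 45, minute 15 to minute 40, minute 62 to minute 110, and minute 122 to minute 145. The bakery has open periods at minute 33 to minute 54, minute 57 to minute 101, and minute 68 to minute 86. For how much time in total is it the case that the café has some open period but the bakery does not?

A, merged: minute 8 to minute 45, minute 62 to minute 110, minute 122 to minute 145.
B, merged: minute 33 to minute 54, minute 57 to minute 101.
A \ B = minute 8 to minute 33, minute 101 to minute 110, minute 122 to minute 145.
Total: 25 minutes + 9 minutes + 23 minutes = 57 minutes.

57 minutes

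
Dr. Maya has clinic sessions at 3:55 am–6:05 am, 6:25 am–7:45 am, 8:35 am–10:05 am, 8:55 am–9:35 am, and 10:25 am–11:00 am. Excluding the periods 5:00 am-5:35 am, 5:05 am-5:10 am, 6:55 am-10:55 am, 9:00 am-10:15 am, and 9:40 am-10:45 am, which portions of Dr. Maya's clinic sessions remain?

3:55 am–5:00 am, 5:35 am–6:05 am, 6:25 am–6:55 am, 10:55 am–11:00 am

First set merges to 3:55 am–6:05 am, 6:25 am–7:45 am, 8:35 am–10:05 am, 10:25 am–11:00 am.
Second set merges to 5:00 am–5:35 am, 6:55 am–10:55 am.
3:55 am–6:05 am \ B = 3:55 am–5:00 am, 5:35 am–6:05 am.
6:25 am–7:45 am \ B = 6:25 am–6:55 am.
8:35 am–10:05 am: entirely removed.
10:25 am–11:00 am \ B = 10:55 am–11:00 am.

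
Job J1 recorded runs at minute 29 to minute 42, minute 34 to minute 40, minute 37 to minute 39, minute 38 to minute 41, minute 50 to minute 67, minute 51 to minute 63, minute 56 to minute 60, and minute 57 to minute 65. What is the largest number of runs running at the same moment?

4

Walk the sorted start/end points keeping a running depth.
The depth first hits 4 at minute 38.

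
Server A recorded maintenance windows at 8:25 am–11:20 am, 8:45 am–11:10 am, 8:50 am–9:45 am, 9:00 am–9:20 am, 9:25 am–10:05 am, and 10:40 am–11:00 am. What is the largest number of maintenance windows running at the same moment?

4

At 9:00 am, 4 of the intervals are simultaneously active.
No point has more.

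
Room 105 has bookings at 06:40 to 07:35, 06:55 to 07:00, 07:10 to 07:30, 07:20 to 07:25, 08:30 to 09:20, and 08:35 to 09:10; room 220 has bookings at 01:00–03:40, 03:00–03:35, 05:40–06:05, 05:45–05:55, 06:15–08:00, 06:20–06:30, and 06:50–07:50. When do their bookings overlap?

06:40–07:35

A, merged: 06:40–07:35, 08:30–09:20.
B, merged: 01:00–03:40, 05:40–06:05, 06:15–08:00.
06:40–07:35 meets the second set on 06:40–07:35.
08:30–09:20: no overlap with the second set.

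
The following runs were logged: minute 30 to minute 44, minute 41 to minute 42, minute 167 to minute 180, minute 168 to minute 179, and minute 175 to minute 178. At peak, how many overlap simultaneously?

3

Sweep endpoints in order; track running count of active intervals.
Peak of 3 reached at minute 175.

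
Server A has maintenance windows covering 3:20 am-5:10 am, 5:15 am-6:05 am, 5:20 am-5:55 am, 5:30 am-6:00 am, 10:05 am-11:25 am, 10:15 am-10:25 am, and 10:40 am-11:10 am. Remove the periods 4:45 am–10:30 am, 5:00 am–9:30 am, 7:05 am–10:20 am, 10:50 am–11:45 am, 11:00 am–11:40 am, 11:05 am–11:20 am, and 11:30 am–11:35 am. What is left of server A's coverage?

3:20 am–4:45 am, 10:30 am–10:50 am

A, merged: 3:20 am–5:10 am, 5:15 am–6:05 am, 10:05 am–11:25 am.
B, merged: 4:45 am–10:30 am, 10:50 am–11:45 am.
3:20 am–5:10 am minus B → 3:20 am–4:45 am.
5:15 am–6:05 am: fully covered by B → removed.
10:05 am–11:25 am minus B → 10:30 am–10:50 am.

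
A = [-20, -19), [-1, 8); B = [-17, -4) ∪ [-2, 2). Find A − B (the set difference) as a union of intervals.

[-20, -19): nothing removed.
[-1, 8) \ B = [2, 8).

[-20, -19) ∪ [2, 8)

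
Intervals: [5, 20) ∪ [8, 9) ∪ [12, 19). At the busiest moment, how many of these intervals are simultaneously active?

2

At 8, 2 of the intervals are simultaneously active.
No point has more.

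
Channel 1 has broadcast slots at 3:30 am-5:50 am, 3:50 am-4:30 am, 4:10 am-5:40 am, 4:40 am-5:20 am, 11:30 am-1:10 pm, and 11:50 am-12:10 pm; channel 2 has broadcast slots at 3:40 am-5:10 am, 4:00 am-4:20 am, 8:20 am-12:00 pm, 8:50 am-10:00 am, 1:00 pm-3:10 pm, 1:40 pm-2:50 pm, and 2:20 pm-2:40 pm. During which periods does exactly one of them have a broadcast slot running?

3:30 am–3:40 am, 5:10 am–5:50 am, 8:20 am–11:30 am, 12:00 pm–1:00 pm, 1:10 pm–3:10 pm

Merge the first list: 3:30 am–5:50 am, 11:30 am–1:10 pm.
Merge the second list: 3:40 am–5:10 am, 8:20 am–12:00 pm, 1:00 pm–3:10 pm.
A \ B = 3:30 am–3:40 am, 5:10 am–5:50 am, 12:00 pm–1:00 pm.
B \ A = 8:20 am–11:30 am, 1:10 pm–3:10 pm.
Union of the two gives the symmetric difference.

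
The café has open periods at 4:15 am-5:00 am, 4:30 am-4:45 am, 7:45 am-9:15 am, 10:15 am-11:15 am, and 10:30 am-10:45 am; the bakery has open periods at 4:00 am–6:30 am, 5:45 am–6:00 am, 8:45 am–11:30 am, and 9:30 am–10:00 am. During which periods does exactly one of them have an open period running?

4:00 am–4:15 am, 5:00 am–6:30 am, 7:45 am–8:45 am, 9:15 am–10:15 am, 11:15 am–11:30 am

First set merges to 4:15 am–5:00 am, 7:45 am–9:15 am, 10:15 am–11:15 am.
Second set merges to 4:00 am–6:30 am, 8:45 am–11:30 am.
Only in the first: 7:45 am–8:45 am.
Only in the second: 4:00 am–4:15 am, 5:00 am–6:30 am, 9:15 am–10:15 am, 11:15 am–11:30 am.
Together these are the periods covered by exactly one.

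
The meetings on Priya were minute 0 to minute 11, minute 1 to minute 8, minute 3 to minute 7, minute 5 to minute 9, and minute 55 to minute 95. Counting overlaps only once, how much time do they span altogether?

51 minutes

Merged: minute 0 to minute 11, minute 55 to minute 95.
Lengths: 11 minutes + 40 minutes = 51 minutes.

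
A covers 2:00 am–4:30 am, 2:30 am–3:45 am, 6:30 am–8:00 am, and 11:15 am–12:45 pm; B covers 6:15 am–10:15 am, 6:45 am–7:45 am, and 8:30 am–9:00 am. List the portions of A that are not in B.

2:00 am–4:30 am, 11:15 am–12:45 pm

Merge the first list: 2:00 am–4:30 am, 6:30 am–8:00 am, 11:15 am–12:45 pm.
Merge the second list: 6:15 am–10:15 am.
2:00 am–4:30 am: nothing removed.
6:30 am–8:00 am: entirely removed.
11:15 am–12:45 pm: nothing removed.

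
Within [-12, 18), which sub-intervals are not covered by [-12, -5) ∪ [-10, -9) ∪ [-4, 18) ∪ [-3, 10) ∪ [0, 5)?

The merged coverage is [-12, -5), [-4, 18).
Complement within [-12, 18): [-5, -4).

[-5, -4)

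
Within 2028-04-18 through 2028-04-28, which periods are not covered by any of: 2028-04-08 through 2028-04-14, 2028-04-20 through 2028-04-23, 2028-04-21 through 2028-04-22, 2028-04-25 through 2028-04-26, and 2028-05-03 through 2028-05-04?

2028-04-18 through 2028-04-19, 2028-04-24 through 2028-04-24, 2028-04-27 through 2028-04-28

The merged coverage is 2028-04-08 through 2028-04-14, 2028-04-20 through 2028-04-23, 2028-04-25 through 2028-04-26, 2028-05-03 through 2028-05-04.
Uncovered inside 2028-04-18 through 2028-04-28: 2028-04-18 through 2028-04-19, 2028-04-24 through 2028-04-24, 2028-04-27 through 2028-04-28.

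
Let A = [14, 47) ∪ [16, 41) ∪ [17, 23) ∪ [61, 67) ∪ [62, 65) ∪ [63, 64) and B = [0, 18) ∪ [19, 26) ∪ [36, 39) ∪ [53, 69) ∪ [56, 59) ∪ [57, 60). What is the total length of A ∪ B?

63

First set merges to [14, 47), [61, 67).
Second set merges to [0, 18), [19, 26), [36, 39), [53, 69).
A ∪ B = [0, 47), [53, 69).
Total: 47 + 16 = 63.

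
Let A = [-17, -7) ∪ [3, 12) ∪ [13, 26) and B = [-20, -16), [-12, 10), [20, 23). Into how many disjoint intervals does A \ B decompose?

4

A \ B = [-16, -12), [10, 12), [13, 20), [23, 26).
That is 4 disjoint pieces.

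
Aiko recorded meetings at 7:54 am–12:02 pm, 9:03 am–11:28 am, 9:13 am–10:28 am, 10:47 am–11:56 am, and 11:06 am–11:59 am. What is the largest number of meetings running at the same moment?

4

At 11:06 am, 4 of the intervals are simultaneously active.
No point has more.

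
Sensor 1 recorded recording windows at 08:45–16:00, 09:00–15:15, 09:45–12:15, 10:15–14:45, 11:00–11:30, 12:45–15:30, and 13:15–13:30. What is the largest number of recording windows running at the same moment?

At 11:00, 5 of the intervals are simultaneously active.
No point has more.

5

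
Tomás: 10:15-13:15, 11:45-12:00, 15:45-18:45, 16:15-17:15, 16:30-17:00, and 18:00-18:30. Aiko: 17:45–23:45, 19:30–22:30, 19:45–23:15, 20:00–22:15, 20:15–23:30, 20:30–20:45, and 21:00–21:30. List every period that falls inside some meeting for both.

A, merged: 10:15-13:15, 15:45-18:45.
B, merged: 17:45-23:45.
10:15-13:15 falls entirely outside B.
15:45-18:45 overlaps B on 17:45-18:45.

17:45-18:45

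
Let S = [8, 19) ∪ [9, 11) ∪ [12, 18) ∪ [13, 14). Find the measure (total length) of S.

11

Merged: [8, 19).
Length: 11.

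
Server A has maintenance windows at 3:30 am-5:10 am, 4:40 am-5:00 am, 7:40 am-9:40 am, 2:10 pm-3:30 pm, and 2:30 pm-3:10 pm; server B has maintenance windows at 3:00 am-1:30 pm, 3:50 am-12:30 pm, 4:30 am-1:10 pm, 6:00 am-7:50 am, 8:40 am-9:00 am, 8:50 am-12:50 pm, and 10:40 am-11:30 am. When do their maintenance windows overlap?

A, merged: 3:30 am–5:10 am, 7:40 am–9:40 am, 2:10 pm–3:30 pm.
B, merged: 3:00 am–1:30 pm.
3:30 am–5:10 am ∩ B → 3:30 am–5:10 am.
7:40 am–9:40 am ∩ B → 7:40 am–9:40 am.
2:10 pm–3:30 pm meets no B interval.

3:30 am–5:10 am, 7:40 am–9:40 am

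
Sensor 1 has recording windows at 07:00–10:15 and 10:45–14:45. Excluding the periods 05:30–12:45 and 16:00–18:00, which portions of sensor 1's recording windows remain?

12:45–14:45

07:00–10:15 lies entirely inside B → drops out.
10:45–14:45 with B removed leaves 12:45–14:45.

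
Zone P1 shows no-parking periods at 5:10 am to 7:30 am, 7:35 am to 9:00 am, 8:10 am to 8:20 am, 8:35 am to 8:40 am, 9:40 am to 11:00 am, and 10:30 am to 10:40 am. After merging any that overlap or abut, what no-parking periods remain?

5:10 am–7:30 am, 7:35 am–9:00 am, 9:40 am–11:00 am

7:35 am–9:00 am is disjoint → start new block.
8:10 am–8:20 am overlaps/touches 7:35 am–9:00 am → extend to 7:35 am–9:00 am.
8:35 am–8:40 am overlaps/touches 7:35 am–9:00 am → extend to 7:35 am–9:00 am.
9:40 am–11:00 am is disjoint → start new block.
10:30 am–10:40 am overlaps/touches 9:40 am–11:00 am → extend to 9:40 am–11:00 am.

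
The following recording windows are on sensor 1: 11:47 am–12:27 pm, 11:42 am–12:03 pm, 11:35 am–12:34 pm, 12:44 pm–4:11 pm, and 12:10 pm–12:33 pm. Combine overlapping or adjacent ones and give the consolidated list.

11:35 am–12:34 pm, 12:44 pm–4:11 pm

Sort by start: 11:35 am–12:34 pm, 11:42 am–12:03 pm, 11:47 am–12:27 pm, 12:10 pm–12:33 pm, 12:44 pm–4:11 pm.
11:42 am–12:03 pm overlaps/touches 11:35 am–12:34 pm → extend to 11:35 am–12:34 pm.
11:47 am–12:27 pm overlaps/touches 11:35 am–12:34 pm → extend to 11:35 am–12:34 pm.
12:10 pm–12:33 pm overlaps/touches 11:35 am–12:34 pm → extend to 11:35 am–12:34 pm.
12:44 pm–4:11 pm is disjoint → start new block.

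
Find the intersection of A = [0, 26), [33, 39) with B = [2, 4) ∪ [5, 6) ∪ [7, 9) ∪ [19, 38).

[0, 26) overlaps B on [2, 4), [5, 6), [7, 9), [19, 26).
[33, 39) overlaps B on [33, 38).

[2, 4) ∪ [5, 6) ∪ [7, 9) ∪ [19, 26) ∪ [33, 38)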